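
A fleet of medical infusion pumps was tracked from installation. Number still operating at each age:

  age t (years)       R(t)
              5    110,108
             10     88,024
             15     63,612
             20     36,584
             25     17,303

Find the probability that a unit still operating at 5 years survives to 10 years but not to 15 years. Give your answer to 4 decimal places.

0.2217

This is the probability of reaching 10 but not 15, conditional on being operational at 5: (R(10) − R(15)) / R(5).
= (88,024 − 63,612) / 110,108 = 24,412 / 110,108 = 0.221710.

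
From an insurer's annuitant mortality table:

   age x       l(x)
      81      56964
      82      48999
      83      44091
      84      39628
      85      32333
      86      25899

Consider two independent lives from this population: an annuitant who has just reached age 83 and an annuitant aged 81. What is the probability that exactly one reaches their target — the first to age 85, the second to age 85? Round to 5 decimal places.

p₁ = l(85)/l(83) = 32333/44091 = 0.733324; p₂ = l(85)/l(81) = 32333/56964 = 0.567604.
P(exactly one) = p₁(1−p₂) + (1−p₁)p₂ = 0.317086 + 0.151366 = 0.468453.

0.46845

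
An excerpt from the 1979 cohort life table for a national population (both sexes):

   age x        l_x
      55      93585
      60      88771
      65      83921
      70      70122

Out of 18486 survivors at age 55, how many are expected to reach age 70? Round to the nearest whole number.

13851

The relevant probability is 70122/93585 = 0.749287.
Expected number = 18486 × 0.749287 = 13851.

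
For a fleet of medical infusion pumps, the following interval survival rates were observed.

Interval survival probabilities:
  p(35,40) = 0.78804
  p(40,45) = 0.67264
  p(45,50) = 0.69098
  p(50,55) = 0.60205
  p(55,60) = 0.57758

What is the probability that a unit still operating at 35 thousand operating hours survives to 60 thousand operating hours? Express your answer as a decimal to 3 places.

P(survive 35→60) = 0.78804 × 0.67264 × 0.69098 × 0.60205 × 0.57758.
= 0.127362.

0.127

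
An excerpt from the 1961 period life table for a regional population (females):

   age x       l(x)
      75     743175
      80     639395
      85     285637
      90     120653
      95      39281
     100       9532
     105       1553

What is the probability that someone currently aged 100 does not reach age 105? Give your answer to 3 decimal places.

0.837

P(die before 105 | alive at 100) = 1 − l(105)/l(100) = 1 − 1553/9532 = (7979)/9532 = 0.837075.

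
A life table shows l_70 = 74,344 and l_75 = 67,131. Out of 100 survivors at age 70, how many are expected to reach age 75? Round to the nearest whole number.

90

The relevant probability is 67,131/74,344 = 0.902978.
Expected number = 100 × 0.902978 = 90.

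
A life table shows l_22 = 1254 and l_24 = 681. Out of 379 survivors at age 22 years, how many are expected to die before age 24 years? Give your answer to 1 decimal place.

173.2

The relevant probability is 1 − 681/1254 = 0.456938.
Expected number = 379 × 0.456938 = 173.2.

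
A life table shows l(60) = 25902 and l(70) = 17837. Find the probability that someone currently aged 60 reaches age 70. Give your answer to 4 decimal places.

The conditional survival probability is l(70)/l(60) = 17837/25902 = 0.688634.

0.6886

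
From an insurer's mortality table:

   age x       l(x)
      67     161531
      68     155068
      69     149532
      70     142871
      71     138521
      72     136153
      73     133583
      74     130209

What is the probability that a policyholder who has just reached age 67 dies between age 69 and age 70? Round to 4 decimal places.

This is the probability of reaching 69 but not 70, conditional on being alive at 67: (l(69) − l(70)) / l(67).
= (149532 − 142871) / 161531 = 6661 / 161531 = 0.041237.

0.0412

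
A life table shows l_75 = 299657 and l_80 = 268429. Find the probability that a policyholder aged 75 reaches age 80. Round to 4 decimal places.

0.8958

The conditional survival probability is l_80/l_75 = 268429/299657 = 0.895788.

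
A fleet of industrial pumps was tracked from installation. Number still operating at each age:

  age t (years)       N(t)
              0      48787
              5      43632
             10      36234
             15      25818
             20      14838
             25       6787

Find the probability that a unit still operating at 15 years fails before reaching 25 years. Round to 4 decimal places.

0.7371

P(fail before 25 | operational at 15) = 1 − N(25)/N(15) = 1 − 6787/25818 = (19031)/25818 = 0.737121.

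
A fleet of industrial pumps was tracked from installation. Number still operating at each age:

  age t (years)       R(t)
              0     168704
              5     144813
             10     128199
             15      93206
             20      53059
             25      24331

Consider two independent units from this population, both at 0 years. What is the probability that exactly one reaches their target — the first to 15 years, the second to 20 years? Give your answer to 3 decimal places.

p₁ = R(15)/R(0) = 93206/168704 = 0.552482; p₂ = R(20)/R(0) = 53059/168704 = 0.314509.
P(exactly one) = p₁(1−p₂) + (1−p₁)p₂ = 0.378721 + 0.140748 = 0.519470.

0.519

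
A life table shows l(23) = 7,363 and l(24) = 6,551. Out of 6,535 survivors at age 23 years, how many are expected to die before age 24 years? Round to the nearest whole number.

The relevant probability is 1 − 6,551/7,363 = 0.110281.
Expected number = 6,535 × 0.110281 = 721.

721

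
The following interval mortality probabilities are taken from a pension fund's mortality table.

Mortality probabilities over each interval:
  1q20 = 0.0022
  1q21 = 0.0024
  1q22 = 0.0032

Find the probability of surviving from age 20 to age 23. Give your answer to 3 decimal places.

0.992

Chaining the interval survival probabilities: (1 − 0.0022) × (1 − 0.0024) × (1 − 0.0032).
= 0.9978 × 0.9976 × 0.9968 = 0.992220.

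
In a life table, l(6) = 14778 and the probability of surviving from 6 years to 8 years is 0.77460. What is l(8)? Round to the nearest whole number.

l(8) = l(6) × p = 14778 × 0.77460 = 11447.

11447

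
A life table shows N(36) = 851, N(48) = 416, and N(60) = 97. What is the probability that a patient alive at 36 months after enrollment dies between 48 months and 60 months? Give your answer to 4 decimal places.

0.3749

This is the probability of reaching 48 but not 60, conditional on being alive at 36: (N(48) − N(60)) / N(36).
= (416 − 97) / 851 = 319 / 851 = 0.374853.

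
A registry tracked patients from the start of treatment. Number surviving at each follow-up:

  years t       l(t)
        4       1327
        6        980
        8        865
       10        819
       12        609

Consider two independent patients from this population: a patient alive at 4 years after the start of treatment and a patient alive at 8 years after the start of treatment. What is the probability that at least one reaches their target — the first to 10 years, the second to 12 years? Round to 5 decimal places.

0.88670

p₁ = l(10)/l(4) = 819/1327 = 0.617182; p₂ = l(12)/l(8) = 609/865 = 0.704046.
P(at least one) = 1 − (1−p₁)(1−p₂) = 1 − 0.382818 × 0.295954 = 0.886703.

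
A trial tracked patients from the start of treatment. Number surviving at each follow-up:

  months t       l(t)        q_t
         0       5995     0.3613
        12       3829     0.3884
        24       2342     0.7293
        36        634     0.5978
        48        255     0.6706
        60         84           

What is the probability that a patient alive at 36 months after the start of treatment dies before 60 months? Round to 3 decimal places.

P(die before 60 | alive at 36) = 1 − l(60)/l(36) = 1 − 84/634 = (550)/634 = 0.867508.

0.868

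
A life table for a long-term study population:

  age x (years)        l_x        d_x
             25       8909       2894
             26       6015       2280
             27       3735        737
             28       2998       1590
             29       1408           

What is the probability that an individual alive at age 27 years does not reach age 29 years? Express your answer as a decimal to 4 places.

P(die before 29 | alive at 27) = 1 − l_29/l_27 = 1 − 1408/3735 = (2327)/3735 = 0.623025.

0.6230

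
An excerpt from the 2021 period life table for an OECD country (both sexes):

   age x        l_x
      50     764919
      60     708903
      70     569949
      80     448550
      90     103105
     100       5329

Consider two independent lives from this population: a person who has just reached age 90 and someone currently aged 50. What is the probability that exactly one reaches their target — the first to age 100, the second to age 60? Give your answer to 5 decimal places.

0.88265

p₁ = l_100/l_90 = 5329/103105 = 0.051685; p₂ = l_60/l_50 = 708903/764919 = 0.926769.
P(exactly one) = p₁(1−p₂) + (1−p₁)p₂ = 0.003785 + 0.878869 = 0.882654.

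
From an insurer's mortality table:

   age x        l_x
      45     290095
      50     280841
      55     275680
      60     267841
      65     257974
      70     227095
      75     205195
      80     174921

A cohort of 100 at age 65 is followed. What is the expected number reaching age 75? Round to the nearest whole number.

80

The relevant probability is 205195/257974 = 0.795410.
Expected number = 100 × 0.795410 = 80.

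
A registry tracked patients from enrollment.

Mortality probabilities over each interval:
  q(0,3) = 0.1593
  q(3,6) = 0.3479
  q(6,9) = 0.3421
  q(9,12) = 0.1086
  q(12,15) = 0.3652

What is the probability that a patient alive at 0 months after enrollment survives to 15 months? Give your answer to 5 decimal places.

0.20409

Survival from 0 to 15 is the product of surviving each interval: (1 − 0.1593) × (1 − 0.3479) × (1 − 0.3421) × (1 − 0.1086) × (1 − 0.3652).
= 0.8407 × 0.6521 × 0.6579 × 0.8914 × 0.6348 = 0.204091.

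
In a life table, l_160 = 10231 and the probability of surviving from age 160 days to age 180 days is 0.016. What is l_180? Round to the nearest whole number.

164

l_180 = l_160 × p = 10231 × 0.016 = 164.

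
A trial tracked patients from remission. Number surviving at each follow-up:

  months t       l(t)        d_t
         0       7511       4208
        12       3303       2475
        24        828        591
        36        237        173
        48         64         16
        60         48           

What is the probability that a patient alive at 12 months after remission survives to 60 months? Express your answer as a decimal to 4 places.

The conditional survival probability is l(60)/l(12) = 48/3303 = 0.014532.

0.0145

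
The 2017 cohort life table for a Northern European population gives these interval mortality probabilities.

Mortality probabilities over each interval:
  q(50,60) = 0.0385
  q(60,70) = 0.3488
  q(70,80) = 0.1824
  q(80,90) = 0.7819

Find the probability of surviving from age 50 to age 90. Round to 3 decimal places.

P(survive 50→90) = (1 − 0.0385) × (1 − 0.3488) × (1 − 0.1824) × (1 − 0.7819).
= 0.9615 × 0.6512 × 0.8176 × 0.2181 = 0.111650.

0.112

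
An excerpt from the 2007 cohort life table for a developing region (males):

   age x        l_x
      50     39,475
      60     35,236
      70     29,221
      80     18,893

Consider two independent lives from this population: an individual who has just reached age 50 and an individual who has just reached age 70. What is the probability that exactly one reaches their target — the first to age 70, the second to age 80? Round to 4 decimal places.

p₁ = l_70/l_50 = 29,221/39,475 = 0.740241; p₂ = l_80/l_70 = 18,893/29,221 = 0.646556.
P(exactly one) = p₁(1−p₂) + (1−p₁)p₂ = 0.261634 + 0.167949 = 0.429582.

0.4296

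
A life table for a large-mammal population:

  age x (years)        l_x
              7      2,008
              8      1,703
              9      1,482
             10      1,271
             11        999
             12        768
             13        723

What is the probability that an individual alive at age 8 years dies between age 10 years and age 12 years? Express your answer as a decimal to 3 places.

This is the probability of reaching 10 but not 12, conditional on being alive at 8: (l_10 − l_12) / l_8.
= (1,271 − 768) / 1,703 = 503 / 1,703 = 0.295361.

0.295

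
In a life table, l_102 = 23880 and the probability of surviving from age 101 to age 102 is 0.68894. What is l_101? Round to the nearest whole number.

34662

l_101 = l_102 / p = 23880 / 0.68894 = 34662.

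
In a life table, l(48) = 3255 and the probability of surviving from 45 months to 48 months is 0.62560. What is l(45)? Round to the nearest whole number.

5203

l(45) = l(48) / p = 3255 / 0.62560 = 5203.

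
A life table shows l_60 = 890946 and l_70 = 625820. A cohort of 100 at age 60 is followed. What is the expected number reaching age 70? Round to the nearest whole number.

70

The relevant probability is 625820/890946 = 0.702422.
Expected number = 100 × 0.702422 = 70.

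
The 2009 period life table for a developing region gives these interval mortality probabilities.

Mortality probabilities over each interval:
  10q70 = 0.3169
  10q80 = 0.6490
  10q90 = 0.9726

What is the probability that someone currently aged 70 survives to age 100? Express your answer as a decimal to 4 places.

0.0066

Chaining the interval survival probabilities: (1 − 0.3169) × (1 − 0.6490) × (1 − 0.9726).
= 0.6831 × 0.3510 × 0.0274 = 0.006570.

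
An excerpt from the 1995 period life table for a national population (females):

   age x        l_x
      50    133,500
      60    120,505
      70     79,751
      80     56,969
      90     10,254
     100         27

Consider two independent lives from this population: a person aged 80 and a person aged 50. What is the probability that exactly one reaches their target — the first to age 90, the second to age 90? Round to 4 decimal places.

p₁ = l_90/l_80 = 10,254/56,969 = 0.179993; p₂ = l_90/l_50 = 10,254/133,500 = 0.076809.
P(exactly one) = p₁(1−p₂) + (1−p₁)p₂ = 0.166168 + 0.062984 = 0.229152.

0.2292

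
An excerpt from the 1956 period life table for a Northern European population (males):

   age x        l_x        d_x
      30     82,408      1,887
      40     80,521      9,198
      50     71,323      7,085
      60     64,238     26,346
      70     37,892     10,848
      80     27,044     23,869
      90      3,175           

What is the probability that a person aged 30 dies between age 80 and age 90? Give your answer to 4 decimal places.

0.2896

We want 50|10q30 = (l_80 − l_90)/l_30.
This is the probability of reaching 80 but not 90, conditional on being alive at 30: (l_80 − l_90) / l_30.
= (27,044 − 3,175) / 82,408 = 23,869 / 82,408 = 0.289644.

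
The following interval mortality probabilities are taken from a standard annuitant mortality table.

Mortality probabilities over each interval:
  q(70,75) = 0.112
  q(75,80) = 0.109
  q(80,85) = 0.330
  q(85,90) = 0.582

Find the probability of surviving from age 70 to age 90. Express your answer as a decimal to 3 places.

0.222

The overall survival probability is (1 − 0.112) × (1 − 0.109) × (1 − 0.330) × (1 − 0.582).
= 0.888 × 0.891 × 0.670 × 0.418 = 0.221586.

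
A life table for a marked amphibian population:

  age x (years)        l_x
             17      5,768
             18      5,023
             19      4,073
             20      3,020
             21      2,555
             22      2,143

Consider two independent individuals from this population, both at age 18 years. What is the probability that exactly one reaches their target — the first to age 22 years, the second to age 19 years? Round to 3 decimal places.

p₁ = l_22/l_18 = 2,143/5,023 = 0.426637; p₂ = l_19/l_18 = 4,073/5,023 = 0.810870.
P(exactly one) = p₁(1−p₂) + (1−p₁)p₂ = 0.080690 + 0.464923 = 0.545613.

0.546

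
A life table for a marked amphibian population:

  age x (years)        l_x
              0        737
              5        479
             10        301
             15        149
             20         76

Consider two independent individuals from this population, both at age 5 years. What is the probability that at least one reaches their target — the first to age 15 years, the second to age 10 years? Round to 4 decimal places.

0.7440

p₁ = l_15/l_5 = 149/479 = 0.311065; p₂ = l_10/l_5 = 301/479 = 0.628392.
P(at least one) = 1 − (1−p₁)(1−p₂) = 1 − 0.688935 × 0.371608 = 0.743986.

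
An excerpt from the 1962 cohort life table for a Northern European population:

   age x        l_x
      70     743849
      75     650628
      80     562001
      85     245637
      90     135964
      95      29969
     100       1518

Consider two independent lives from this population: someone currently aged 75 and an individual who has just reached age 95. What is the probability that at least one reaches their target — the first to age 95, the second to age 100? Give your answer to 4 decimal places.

0.0944

p₁ = l_95/l_75 = 29969/650628 = 0.046062; p₂ = l_100/l_95 = 1518/29969 = 0.050652.
P(at least one) = 1 − (1−p₁)(1−p₂) = 1 − 0.953938 × 0.949348 = 0.094381.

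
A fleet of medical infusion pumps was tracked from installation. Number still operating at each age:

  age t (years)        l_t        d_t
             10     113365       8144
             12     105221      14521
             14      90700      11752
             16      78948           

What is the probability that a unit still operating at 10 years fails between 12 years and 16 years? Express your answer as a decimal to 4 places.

0.2318

This is the probability of reaching 12 but not 16, conditional on being operational at 10: (l_12 − l_16) / l_10.
= (105221 − 78948) / 113365 = 26273 / 113365 = 0.231756.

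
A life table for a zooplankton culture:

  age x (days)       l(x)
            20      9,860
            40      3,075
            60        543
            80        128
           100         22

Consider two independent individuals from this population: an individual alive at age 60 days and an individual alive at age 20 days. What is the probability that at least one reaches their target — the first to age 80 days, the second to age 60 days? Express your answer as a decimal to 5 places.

0.27782

p₁ = l(80)/l(60) = 128/543 = 0.235727; p₂ = l(60)/l(20) = 543/9,860 = 0.055071.
P(at least one) = 1 − (1−p₁)(1−p₂) = 1 − 0.764273 × 0.944929 = 0.277816.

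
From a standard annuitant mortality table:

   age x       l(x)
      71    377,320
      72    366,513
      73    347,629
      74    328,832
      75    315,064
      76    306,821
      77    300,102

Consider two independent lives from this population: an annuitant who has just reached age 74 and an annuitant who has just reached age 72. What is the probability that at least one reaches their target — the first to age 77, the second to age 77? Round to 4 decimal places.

0.9842

p₁ = l(77)/l(74) = 300,102/328,832 = 0.912630; p₂ = l(77)/l(72) = 300,102/366,513 = 0.818803.
P(at least one) = 1 − (1−p₁)(1−p₂) = 1 − 0.087370 × 0.181197 = 0.984169.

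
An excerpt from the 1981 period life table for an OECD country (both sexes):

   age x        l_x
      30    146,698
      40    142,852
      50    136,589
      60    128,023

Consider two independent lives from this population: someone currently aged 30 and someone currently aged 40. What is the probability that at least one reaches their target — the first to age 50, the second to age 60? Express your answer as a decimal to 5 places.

0.99285

p₁ = l_50/l_30 = 136,589/146,698 = 0.931090; p₂ = l_60/l_40 = 128,023/142,852 = 0.896193.
P(at least one) = 1 − (1−p₁)(1−p₂) = 1 − 0.068910 × 0.103807 = 0.992847.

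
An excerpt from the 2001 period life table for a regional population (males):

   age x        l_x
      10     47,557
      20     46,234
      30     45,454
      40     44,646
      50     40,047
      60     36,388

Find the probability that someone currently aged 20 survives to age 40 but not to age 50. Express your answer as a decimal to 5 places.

0.09947

We want 20|10q20 = (l_40 − l_50)/l_20.
This is the probability of reaching 40 but not 50, conditional on being alive at 20: (l_40 − l_50) / l_20.
= (44,646 − 40,047) / 46,234 = 4,599 / 46,234 = 0.099472.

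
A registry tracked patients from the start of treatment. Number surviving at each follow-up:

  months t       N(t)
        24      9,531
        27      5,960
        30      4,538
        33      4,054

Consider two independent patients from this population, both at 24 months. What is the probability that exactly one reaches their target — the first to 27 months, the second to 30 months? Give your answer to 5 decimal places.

0.50598

p₁ = N(27)/N(24) = 5,960/9,531 = 0.625328; p₂ = N(30)/N(24) = 4,538/9,531 = 0.476131.
P(exactly one) = p₁(1−p₂) + (1−p₁)p₂ = 0.327590 + 0.178393 = 0.505983.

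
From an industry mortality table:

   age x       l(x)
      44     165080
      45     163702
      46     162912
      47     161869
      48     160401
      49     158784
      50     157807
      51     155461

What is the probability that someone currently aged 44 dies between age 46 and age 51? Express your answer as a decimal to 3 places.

0.045

This is the probability of reaching 46 but not 51, conditional on being alive at 44: (l(46) − l(51)) / l(44).
= (162912 − 155461) / 165080 = 7451 / 165080 = 0.045136.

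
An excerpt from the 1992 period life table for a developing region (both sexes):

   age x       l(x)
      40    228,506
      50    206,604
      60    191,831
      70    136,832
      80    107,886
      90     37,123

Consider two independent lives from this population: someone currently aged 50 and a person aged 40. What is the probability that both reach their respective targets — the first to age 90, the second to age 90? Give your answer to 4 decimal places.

0.0292

p₁ = l(90)/l(50) = 37,123/206,604 = 0.179682; p₂ = l(90)/l(40) = 37,123/228,506 = 0.162460.
P(both) = p₁ × p₂ = 0.179682 × 0.162460 = 0.029191.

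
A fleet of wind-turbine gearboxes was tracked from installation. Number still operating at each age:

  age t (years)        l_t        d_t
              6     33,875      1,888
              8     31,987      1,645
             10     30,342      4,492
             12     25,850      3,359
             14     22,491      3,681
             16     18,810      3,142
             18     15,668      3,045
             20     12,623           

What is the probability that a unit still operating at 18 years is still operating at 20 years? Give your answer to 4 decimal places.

0.8057

The conditional survival probability is l_20/l_18 = 12,623/15,668 = 0.805655.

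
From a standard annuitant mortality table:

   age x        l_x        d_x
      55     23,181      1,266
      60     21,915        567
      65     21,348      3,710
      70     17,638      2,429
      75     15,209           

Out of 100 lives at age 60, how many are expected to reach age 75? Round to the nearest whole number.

69

The relevant probability is 15,209/21,915 = 0.694000.
Expected number = 100 × 0.694000 = 69.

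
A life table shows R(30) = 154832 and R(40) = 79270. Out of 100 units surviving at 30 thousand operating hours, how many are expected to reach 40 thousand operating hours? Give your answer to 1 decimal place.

The relevant probability is 79270/154832 = 0.511974.
Expected number = 100 × 0.511974 = 51.2.

51.2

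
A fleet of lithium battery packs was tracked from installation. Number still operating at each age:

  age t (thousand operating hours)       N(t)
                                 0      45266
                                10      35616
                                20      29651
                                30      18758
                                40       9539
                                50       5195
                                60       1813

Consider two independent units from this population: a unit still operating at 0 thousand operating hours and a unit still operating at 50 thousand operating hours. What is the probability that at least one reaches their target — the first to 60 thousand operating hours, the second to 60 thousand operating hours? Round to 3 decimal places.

p₁ = N(60)/N(0) = 1813/45266 = 0.040052; p₂ = N(60)/N(50) = 1813/5195 = 0.348989.
P(at least one) = 1 − (1−p₁)(1−p₂) = 1 − 0.959948 × 0.651011 = 0.375063.

0.375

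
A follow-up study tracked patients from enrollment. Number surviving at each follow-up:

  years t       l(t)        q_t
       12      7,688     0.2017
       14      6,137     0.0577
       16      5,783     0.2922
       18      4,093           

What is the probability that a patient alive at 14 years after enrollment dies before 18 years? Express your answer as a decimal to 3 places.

P(die before 18 | alive at 14) = 1 − l(18)/l(14) = 1 − 4,093/6,137 = (2,044)/6,137 = 0.333062.

0.333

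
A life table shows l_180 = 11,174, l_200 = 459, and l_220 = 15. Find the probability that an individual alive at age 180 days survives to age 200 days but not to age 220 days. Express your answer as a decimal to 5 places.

This is the probability of reaching 200 but not 220, conditional on being alive at 180: (l_200 − l_220) / l_180.
= (459 − 15) / 11,174 = 444 / 11,174 = 0.039735.

0.03974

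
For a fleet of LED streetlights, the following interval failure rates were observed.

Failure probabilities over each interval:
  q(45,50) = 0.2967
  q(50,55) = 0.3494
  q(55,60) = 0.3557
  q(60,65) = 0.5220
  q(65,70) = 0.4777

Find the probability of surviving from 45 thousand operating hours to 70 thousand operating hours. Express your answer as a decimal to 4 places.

The overall survival probability is (1 − 0.2967) × (1 − 0.3494) × (1 − 0.3557) × (1 − 0.5220) × (1 − 0.4777).
= 0.7033 × 0.6506 × 0.6443 × 0.4780 × 0.5223 = 0.073602.

0.0736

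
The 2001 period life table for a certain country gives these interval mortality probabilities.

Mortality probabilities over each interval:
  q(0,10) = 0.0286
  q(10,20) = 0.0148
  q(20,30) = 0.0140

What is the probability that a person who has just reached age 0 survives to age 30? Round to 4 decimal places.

0.9436

Chaining the interval survival probabilities: (1 − 0.0286) × (1 − 0.0148) × (1 − 0.0140).
= 0.9714 × 0.9852 × 0.9860 = 0.943625.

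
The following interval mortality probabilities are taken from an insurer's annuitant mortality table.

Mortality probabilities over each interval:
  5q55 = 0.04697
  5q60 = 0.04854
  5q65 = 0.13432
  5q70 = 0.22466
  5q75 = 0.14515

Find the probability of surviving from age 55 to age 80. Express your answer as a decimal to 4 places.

0.5203

The overall survival probability is (1 − 0.04697) × (1 − 0.04854) × (1 − 0.13432) × (1 − 0.22466) × (1 − 0.14515).
= 0.95303 × 0.95146 × 0.86568 × 0.77534 × 0.85485 = 0.520279.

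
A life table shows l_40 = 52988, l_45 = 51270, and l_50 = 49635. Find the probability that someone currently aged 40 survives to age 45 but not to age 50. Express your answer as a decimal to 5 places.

We want 5|5q40 = (l_45 − l_50)/l_40.
This is the probability of reaching 45 but not 50, conditional on being alive at 40: (l_45 − l_50) / l_40.
= (51270 − 49635) / 52988 = 1635 / 52988 = 0.030856.

0.03086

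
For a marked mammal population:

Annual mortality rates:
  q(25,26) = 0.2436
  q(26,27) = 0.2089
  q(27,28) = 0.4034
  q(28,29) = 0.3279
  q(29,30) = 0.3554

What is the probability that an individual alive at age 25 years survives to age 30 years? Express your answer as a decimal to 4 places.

0.1547

P(survive 25→30) = (1 − 0.2436) × (1 − 0.2089) × (1 − 0.4034) × (1 − 0.3279) × (1 − 0.3554).
= 0.7564 × 0.7911 × 0.5966 × 0.6721 × 0.6446 = 0.154664.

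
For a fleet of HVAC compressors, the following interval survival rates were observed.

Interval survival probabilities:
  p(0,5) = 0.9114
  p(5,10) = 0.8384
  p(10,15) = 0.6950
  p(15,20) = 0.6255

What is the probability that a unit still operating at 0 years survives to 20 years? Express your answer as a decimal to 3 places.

Chaining the interval survival probabilities: 0.9114 × 0.8384 × 0.6950 × 0.6255.
= 0.332179.

0.332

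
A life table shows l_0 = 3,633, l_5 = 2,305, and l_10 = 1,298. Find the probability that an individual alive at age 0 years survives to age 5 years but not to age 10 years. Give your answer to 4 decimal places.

0.2772

This is the probability of reaching 5 but not 10, conditional on being alive at 0: (l_5 − l_10) / l_0.
= (2,305 − 1,298) / 3,633 = 1,007 / 3,633 = 0.277181.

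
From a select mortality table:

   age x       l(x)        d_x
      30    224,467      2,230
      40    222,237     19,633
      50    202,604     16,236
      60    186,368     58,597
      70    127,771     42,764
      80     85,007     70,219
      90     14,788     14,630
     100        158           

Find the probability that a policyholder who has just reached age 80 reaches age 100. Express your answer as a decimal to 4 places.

The conditional survival probability is l(100)/l(80) = 158/85,007 = 0.001859.

0.0019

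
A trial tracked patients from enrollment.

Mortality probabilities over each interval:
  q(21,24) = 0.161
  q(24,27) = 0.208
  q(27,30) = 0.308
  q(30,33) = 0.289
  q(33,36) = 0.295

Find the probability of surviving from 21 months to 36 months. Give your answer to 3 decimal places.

Chaining the interval survival probabilities: (1 − 0.161) × (1 − 0.208) × (1 − 0.308) × (1 − 0.289) × (1 − 0.295).
= 0.839 × 0.792 × 0.692 × 0.711 × 0.705 = 0.230490.

0.230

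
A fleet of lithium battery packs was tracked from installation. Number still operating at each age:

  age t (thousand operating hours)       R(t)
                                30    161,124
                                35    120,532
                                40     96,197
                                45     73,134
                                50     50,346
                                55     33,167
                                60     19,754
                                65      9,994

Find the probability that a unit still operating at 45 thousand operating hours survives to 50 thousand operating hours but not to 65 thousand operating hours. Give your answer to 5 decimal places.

This is the probability of reaching 50 but not 65, conditional on being operational at 45: (R(50) − R(65)) / R(45).
= (50,346 − 9,994) / 73,134 = 40,352 / 73,134 = 0.551754.

0.55175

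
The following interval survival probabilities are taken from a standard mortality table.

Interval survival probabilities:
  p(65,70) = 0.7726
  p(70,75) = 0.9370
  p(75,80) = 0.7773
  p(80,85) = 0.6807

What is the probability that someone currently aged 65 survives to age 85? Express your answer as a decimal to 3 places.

P(survive 65→85) = 0.7726 × 0.9370 × 0.7773 × 0.6807.
= 0.383035.

0.383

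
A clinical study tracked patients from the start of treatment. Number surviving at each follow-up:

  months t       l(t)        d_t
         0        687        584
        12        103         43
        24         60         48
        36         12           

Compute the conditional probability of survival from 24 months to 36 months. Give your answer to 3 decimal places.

The conditional survival probability is l(36)/l(24) = 12/60 = 0.200000.

0.200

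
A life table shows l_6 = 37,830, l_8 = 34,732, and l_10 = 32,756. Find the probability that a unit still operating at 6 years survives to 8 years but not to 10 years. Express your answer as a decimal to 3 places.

0.052

This is the probability of reaching 8 but not 10, conditional on being operational at 6: (l_8 − l_10) / l_6.
= (34,732 − 32,756) / 37,830 = 1,976 / 37,830 = 0.052234.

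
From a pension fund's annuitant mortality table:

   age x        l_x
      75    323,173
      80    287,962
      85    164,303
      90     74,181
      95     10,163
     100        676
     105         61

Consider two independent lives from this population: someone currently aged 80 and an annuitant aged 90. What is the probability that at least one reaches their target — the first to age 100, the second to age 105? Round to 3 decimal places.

p₁ = l_100/l_80 = 676/287,962 = 0.002348; p₂ = l_105/l_90 = 61/74,181 = 0.000822.
P(at least one) = 1 − (1−p₁)(1−p₂) = 1 − 0.997652 × 0.999178 = 0.003168.

0.003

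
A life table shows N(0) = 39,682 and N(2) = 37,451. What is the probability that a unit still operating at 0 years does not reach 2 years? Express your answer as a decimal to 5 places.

P(fail before 2 | operational at 0) = 1 − N(2)/N(0) = 1 − 37,451/39,682 = (2,231)/39,682 = 0.056222.

0.05622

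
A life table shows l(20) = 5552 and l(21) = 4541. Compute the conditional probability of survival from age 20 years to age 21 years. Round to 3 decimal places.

The conditional survival probability is l(21)/l(20) = 4541/5552 = 0.817903.

0.818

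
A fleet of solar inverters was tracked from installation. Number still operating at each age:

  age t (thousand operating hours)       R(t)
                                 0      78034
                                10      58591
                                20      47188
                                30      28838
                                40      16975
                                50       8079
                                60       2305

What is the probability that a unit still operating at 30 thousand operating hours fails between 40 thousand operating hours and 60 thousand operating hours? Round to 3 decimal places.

This is the probability of reaching 40 but not 60, conditional on being operational at 30: (R(40) − R(60)) / R(30).
= (16975 − 2305) / 28838 = 14670 / 28838 = 0.508704.

0.509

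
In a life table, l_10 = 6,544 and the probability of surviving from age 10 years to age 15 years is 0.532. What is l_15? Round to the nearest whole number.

l_15 = l_10 × p = 6,544 × 0.532 = 3481.

3481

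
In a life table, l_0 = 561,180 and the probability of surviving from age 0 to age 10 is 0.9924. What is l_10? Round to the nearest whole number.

l_10 = l_0 × p = 561,180 × 0.9924 = 556915.

556915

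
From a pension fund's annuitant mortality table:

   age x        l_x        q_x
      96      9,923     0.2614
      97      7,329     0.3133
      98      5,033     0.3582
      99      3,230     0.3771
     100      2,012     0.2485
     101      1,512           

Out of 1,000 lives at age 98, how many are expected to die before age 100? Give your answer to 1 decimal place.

The relevant probability is 1 − 2,012/5,033 = 0.600238.
Expected number = 1,000 × 0.600238 = 600.2.

600.2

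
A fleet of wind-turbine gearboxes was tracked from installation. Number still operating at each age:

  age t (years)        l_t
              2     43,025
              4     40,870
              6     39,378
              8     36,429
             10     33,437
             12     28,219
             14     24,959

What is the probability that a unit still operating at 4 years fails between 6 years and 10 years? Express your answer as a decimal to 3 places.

This is the probability of reaching 6 but not 10, conditional on being operational at 4: (l_6 − l_10) / l_4.
= (39,378 − 33,437) / 40,870 = 5,941 / 40,870 = 0.145363.

0.145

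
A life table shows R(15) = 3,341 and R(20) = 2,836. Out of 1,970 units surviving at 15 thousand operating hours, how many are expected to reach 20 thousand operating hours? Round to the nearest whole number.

The relevant probability is 2,836/3,341 = 0.848848.
Expected number = 1,970 × 0.848848 = 1672.

1672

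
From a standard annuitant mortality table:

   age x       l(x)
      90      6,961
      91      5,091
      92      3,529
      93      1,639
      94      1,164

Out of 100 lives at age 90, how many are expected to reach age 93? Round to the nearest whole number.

The relevant probability is 1,639/6,961 = 0.235455.
Expected number = 100 × 0.235455 = 24.

24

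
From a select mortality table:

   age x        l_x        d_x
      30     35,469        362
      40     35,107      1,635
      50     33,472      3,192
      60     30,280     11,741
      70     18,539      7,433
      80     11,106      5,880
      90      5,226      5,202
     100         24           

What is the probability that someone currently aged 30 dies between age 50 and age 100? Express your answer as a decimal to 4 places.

0.9430

This is the probability of reaching 50 but not 100, conditional on being alive at 30: (l_50 − l_100) / l_30.
= (33,472 − 24) / 35,469 = 33,448 / 35,469 = 0.943021.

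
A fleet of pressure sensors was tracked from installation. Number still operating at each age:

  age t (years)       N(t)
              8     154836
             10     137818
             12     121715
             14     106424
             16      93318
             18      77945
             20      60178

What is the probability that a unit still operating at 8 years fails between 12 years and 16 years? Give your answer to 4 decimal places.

0.1834

This is the probability of reaching 12 but not 16, conditional on being operational at 8: (N(12) − N(16)) / N(8).
= (121715 − 93318) / 154836 = 28397 / 154836 = 0.183401.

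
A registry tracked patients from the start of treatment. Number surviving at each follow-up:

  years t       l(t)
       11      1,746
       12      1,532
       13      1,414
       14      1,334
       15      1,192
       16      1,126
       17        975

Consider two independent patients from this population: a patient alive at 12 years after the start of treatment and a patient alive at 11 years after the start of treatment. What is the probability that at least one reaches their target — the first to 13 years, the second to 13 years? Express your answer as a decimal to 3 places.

0.985

p₁ = l(13)/l(12) = 1,414/1,532 = 0.922977; p₂ = l(13)/l(11) = 1,414/1,746 = 0.809851.
P(at least one) = 1 − (1−p₁)(1−p₂) = 1 − 0.077023 × 0.190149 = 0.985354.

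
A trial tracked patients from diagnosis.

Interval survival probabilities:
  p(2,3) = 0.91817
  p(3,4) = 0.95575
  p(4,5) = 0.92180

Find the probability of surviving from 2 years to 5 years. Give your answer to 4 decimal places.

P(survive 2→5) = 0.91817 × 0.95575 × 0.92180.
= 0.808917.

0.8089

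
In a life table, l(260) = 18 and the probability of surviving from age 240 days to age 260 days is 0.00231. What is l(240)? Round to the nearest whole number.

7792

l(240) = l(260) / p = 18 / 0.00231 = 7792.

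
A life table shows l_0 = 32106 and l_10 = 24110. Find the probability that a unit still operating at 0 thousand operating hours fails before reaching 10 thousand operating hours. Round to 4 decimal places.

P(fail before 10 | operational at 0) = 1 − l_10/l_0 = 1 − 24110/32106 = (7996)/32106 = 0.249050.

0.2491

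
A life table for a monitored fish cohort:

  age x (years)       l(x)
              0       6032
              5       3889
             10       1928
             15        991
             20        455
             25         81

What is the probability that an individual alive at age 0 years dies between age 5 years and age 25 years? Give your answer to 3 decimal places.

This is the probability of reaching 5 but not 25, conditional on being alive at 0: (l(5) − l(25)) / l(0).
= (3889 − 81) / 6032 = 3808 / 6032 = 0.631300.

0.631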